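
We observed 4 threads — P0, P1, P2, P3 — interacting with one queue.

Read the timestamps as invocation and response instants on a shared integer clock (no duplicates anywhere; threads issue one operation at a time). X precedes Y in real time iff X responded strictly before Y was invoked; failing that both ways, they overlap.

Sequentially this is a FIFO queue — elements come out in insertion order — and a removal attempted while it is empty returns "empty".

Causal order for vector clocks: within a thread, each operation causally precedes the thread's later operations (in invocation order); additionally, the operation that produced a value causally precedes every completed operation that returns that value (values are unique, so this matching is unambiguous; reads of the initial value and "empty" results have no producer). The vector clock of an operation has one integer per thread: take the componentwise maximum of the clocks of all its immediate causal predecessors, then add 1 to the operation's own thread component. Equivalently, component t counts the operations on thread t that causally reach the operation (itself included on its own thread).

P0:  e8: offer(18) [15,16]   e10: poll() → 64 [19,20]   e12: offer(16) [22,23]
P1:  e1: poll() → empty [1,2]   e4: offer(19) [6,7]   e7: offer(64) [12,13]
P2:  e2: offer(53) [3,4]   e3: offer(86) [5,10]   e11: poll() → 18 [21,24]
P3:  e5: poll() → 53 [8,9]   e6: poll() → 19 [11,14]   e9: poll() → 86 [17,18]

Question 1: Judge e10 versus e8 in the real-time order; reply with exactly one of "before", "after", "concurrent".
after

e10 spans [19,20], e8 spans [15,16]
resp(e8)=16 < inv(e10)=19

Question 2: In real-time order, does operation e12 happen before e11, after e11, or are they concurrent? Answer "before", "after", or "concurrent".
concurrent

e12 spans [22,23], e11 spans [21,24]
the intervals overlap in both directions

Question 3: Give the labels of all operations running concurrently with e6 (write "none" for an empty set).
e7

concurrent with e6 ([11,14]): every op whose interval crosses 11..14
e1 [1,2]: before
e2 [3,4]: before
e3 [5,10]: before
e4 [6,7]: before
e5 [8,9]: before
e7 [12,13]: concurrent
e8 [15,16]: after
e9 [17,18]: after
e10 [19,20]: after
e11 [21,24]: after
e12 [22,23]: after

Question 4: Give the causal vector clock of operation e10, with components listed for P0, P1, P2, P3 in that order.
(2, 3, 0, 0)

no predecessors for e2 (invoked 3): P2 increments from zero → (0, 0, 1, 0)
no predecessors for e1 (invoked 1): P1 increments from zero → (0, 1, 0, 0)
no predecessors for e8 (invoked 15): P0 increments from zero → (1, 0, 0, 0)
invoked at 8, e5 merges VC(e2)=(0, 0, 1, 0) and bumps P3's slot → (0, 0, 1, 1)
invoked at 5, e3 merges VC(e2)=(0, 0, 1, 0) and bumps P2's slot → (0, 0, 2, 0)
invoked at 6, e4 merges VC(e1)=(0, 1, 0, 0) and bumps P1's slot → (0, 2, 0, 0)
invoked at 12, e7 merges VC(e4)=(0, 2, 0, 0) and bumps P1's slot → (0, 3, 0, 0)
invoked at 21, e11 merges VC(e3)=(0, 0, 2, 0), VC(e8)=(1, 0, 0, 0) and bumps P2's slot → (1, 0, 3, 0)
invoked at 11, e6 merges VC(e4)=(0, 2, 0, 0), VC(e5)=(0, 0, 1, 1) and bumps P3's slot → (0, 2, 1, 2)
invoked at 19, e10 merges VC(e7)=(0, 3, 0, 0), VC(e8)=(1, 0, 0, 0) and bumps P0's slot → (2, 3, 0, 0)
invoked at 22, e12 merges VC(e10)=(2, 3, 0, 0) and bumps P0's slot → (3, 3, 0, 0)
invoked at 17, e9 merges VC(e3)=(0, 0, 2, 0), VC(e6)=(0, 2, 1, 2) and bumps P3's slot → (0, 2, 2, 3)
target: VC(e10) = (2, 3, 0, 0)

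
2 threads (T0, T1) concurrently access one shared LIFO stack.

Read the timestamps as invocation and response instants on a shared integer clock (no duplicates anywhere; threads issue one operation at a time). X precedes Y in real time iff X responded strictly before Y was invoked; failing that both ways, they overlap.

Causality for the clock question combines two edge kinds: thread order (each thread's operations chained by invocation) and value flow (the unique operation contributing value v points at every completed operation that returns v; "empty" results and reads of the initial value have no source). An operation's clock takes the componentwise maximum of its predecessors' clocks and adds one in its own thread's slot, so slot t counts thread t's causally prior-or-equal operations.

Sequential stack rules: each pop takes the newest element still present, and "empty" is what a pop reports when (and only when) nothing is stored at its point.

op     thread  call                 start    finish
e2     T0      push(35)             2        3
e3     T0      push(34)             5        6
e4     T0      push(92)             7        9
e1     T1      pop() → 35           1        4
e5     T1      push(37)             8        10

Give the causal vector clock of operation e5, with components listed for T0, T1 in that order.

e2 (invocation 2): nothing precedes it; T0's component alone gives (1, 0)
VC(e1, invoked at 1): max of VC(e2)=(1, 0), then +1 on thread T1 → (1, 1)
VC(e3, invoked at 5): max of VC(e2)=(1, 0), then +1 on thread T0 → (2, 0)
VC(e5, invoked at 8): max of VC(e1)=(1, 1), then +1 on thread T1 → (1, 2)
VC(e4, invoked at 7): max of VC(e3)=(2, 0), then +1 on thread T0 → (3, 0)
target: VC(e5) = (1, 2)

(1, 2)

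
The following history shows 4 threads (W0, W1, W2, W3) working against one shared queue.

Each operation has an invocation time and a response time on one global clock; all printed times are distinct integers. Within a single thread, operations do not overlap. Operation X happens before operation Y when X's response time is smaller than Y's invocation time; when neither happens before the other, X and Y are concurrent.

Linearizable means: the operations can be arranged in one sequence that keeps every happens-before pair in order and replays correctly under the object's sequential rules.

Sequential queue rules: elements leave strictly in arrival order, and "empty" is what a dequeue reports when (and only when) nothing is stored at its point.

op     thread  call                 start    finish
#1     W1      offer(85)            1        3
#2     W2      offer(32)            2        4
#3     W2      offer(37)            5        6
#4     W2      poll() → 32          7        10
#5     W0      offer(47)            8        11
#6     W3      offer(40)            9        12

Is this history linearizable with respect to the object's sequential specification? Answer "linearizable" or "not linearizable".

linearizable

witness order: #2, #1, #3, #4, #5, #6
after step 1 (#2 offer(32)): queue <32>
after step 2 (#1 offer(85)): queue <32,85>
after step 3 (#3 offer(37)): queue <32,85,37>
after step 4 (#4 poll() → 32): queue <85,37>
after step 5 (#5 offer(47)): queue <85,37,47>
after step 6 (#6 offer(40)): queue <85,37,47,40>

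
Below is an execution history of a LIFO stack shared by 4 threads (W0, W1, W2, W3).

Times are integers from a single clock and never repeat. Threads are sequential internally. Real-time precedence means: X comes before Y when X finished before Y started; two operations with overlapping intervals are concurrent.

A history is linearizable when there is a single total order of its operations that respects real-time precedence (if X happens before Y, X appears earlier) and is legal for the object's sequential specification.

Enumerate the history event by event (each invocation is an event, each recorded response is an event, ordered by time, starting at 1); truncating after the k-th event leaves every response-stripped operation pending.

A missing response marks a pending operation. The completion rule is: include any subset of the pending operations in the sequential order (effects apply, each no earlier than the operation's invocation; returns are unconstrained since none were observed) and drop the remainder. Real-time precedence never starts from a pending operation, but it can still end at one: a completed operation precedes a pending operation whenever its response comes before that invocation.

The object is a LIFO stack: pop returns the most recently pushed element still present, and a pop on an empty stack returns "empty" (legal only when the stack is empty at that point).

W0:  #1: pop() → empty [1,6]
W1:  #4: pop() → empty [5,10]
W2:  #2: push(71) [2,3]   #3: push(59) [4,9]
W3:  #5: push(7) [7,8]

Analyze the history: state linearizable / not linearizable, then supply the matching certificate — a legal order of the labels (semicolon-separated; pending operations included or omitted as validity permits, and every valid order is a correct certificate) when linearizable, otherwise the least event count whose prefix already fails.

prefix check: 1..9 passes, 1..10 fails once #4's time-10 response joins
the 5 completed operations admit 18 real-time orders; each fails the LIFO stack replay
one such order, #1, #2, #3, #4, #5, breaks at step 4 where #4 pop() → empty is illegal
one such order, #1, #2, #3, #5, #4, breaks at step 5 where #4 pop() → empty is illegal

not linearizable — minimal violating prefix: 10 events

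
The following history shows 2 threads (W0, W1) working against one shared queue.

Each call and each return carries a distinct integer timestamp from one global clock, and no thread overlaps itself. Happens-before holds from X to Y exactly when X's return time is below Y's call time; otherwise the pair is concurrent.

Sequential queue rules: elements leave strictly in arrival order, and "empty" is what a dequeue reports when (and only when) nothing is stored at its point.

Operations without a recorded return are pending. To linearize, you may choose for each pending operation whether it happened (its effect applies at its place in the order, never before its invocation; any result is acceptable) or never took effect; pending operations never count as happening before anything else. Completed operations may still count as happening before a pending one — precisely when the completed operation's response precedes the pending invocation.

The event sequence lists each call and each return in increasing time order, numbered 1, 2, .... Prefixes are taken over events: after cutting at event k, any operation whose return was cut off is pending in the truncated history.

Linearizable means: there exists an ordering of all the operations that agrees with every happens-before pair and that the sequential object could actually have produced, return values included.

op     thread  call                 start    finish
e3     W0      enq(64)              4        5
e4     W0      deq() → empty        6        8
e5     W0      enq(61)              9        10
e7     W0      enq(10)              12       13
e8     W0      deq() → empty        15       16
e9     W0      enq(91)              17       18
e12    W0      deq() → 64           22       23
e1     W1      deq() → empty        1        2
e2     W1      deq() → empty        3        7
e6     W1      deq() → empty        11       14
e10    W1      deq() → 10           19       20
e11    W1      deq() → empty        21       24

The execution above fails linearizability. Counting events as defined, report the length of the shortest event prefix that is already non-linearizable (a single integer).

8

one valid order for events 1..7 is e1, e2, e3:
step 1: e1 deq() → empty — queue <>
step 2: e2 deq() → empty — queue <>
step 3: e3 enq(64) — queue <64>
once event 8 joins (e4's response, time 8), exhaustive search finds no witness
sample order e1, e2, e3, e4 stalls at step 4 — e4 deq() → empty has no legal effect
sample order e1, e3, e2, e4 stalls at step 3 — e2 deq() → empty has no legal effect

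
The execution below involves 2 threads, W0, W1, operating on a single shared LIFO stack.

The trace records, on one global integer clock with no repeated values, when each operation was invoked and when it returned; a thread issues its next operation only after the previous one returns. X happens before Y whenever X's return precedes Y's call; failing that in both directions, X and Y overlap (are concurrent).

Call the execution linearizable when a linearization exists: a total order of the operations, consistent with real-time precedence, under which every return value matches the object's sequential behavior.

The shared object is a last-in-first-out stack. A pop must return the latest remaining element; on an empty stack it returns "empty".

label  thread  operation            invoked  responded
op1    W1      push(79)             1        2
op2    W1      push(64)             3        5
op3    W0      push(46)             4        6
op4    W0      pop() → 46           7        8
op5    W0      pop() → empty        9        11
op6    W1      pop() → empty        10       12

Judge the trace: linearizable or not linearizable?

not linearizable

through event 10 a valid linearization exists; event 11 (op5 responding at time 11) ends that
5 completed operations, 2 real-time-consistent orders — every LIFO stack replay fails
include/drop combinations of the 1 pending operation (op6) were all tried; none helps
for example op1, op2, op3, op4, op5 (pending dropped) fails at step 5: op5 pop() → empty is not legal there
for example op1, op3, op2, op4, op5 (pending dropped) fails at step 4: op4 pop() → 46 is not legal there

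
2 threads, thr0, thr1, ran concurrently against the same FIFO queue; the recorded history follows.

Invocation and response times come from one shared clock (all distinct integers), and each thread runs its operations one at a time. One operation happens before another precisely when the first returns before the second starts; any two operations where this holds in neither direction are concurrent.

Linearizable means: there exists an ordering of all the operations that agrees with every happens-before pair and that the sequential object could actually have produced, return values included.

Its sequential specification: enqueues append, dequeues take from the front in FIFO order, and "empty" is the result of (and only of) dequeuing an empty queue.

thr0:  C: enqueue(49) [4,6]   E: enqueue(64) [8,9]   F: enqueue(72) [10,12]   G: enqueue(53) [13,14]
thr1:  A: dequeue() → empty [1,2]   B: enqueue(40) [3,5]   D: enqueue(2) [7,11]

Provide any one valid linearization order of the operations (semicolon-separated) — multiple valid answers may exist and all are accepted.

step 1: A dequeue() → empty — queue <>
step 2: B enqueue(40) — queue <40>
step 3: C enqueue(49) — queue <40,49>
step 4: D enqueue(2) — queue <40,49,2>
step 5: E enqueue(64) — queue <40,49,2,64>
step 6: F enqueue(72) — queue <40,49,2,64,72>
step 7: G enqueue(53) — queue <40,49,2,64,72,53>

A; B; C; D; E; F; G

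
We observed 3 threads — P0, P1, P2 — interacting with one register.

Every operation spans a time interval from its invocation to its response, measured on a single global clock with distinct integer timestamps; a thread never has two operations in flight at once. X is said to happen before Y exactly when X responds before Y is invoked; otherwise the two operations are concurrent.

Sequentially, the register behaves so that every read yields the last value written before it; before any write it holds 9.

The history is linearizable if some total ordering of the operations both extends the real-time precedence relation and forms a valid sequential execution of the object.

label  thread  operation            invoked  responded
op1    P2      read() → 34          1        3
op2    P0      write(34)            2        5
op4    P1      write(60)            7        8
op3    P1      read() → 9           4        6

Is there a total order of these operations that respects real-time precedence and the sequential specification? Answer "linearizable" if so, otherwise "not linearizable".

not linearizable

prefix check: 1..5 passes, 1..6 fails once op3's time-6 response joins
3 orders of the 3 completed register ops respect real time; none is legal
take op1, op2, op3: step 1 already fails, because op1 read() → 34 cannot occur there
take op1, op3, op2: step 1 already fails, because op1 read() → 34 cannot occur there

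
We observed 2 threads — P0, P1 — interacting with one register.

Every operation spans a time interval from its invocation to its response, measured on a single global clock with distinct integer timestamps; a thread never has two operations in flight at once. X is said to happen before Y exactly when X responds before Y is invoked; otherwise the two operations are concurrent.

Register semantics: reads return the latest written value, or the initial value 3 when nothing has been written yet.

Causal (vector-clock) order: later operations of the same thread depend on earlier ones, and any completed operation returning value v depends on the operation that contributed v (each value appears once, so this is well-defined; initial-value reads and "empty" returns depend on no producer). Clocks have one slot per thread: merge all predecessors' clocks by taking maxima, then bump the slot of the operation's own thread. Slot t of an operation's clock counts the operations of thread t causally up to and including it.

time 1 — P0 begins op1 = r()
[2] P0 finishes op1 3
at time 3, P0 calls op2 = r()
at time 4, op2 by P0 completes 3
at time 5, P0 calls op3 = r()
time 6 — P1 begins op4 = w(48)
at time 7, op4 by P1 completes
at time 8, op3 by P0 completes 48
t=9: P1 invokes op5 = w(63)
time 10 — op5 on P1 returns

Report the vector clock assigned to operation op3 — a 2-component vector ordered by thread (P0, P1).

op4, invoked 6, has no incoming edges; only P1's bump applies → (0, 1)
op1, invoked 1, has no incoming edges; only P0's bump applies → (1, 0)
VC(op5, invoked at 9): max of VC(op4)=(0, 1), then +1 on thread P1 → (0, 2)
VC(op2, invoked at 3): max of VC(op1)=(1, 0), then +1 on thread P0 → (2, 0)
VC(op3, invoked at 5): max of VC(op2)=(2, 0), VC(op4)=(0, 1), then +1 on thread P0 → (3, 1)
target: VC(op3) = (3, 1)

(3, 1)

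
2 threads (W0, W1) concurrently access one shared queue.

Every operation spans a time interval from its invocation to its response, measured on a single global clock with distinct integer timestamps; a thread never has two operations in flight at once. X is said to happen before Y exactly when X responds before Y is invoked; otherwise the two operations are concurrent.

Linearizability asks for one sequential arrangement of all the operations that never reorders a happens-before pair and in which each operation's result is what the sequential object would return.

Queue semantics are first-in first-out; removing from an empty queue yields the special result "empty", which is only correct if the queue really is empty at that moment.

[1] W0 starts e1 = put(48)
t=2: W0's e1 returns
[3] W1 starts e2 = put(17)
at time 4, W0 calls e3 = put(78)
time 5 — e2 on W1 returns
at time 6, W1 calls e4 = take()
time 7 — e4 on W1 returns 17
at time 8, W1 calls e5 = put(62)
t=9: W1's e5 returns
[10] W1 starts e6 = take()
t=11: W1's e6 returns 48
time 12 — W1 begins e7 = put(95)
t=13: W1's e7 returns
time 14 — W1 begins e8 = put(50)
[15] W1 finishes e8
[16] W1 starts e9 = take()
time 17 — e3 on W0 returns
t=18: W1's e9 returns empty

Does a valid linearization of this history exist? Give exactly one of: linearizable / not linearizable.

events 1..6 are fine; event 7 — the response of e4 at time 7 — makes the prefix non-linearizable
exactly one order of the 3 completed ops respects real time; the queue replay fails
completion choices over the 1 pending operation (e3) were checked; none helps
for example e1, e2, e4 (pending dropped) fails at step 3: e4 take() → 17 is not legal there

not linearizable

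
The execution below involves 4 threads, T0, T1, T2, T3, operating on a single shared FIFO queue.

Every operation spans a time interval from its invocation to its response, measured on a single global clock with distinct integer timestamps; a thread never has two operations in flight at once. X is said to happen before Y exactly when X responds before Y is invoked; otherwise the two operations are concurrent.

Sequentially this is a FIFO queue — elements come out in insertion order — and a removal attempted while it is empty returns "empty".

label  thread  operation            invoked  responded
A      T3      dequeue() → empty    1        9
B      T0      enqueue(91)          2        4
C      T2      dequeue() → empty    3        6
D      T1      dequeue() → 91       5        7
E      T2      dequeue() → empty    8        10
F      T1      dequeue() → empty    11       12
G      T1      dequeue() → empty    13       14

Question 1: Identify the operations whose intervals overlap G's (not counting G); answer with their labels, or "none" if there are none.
Answer: none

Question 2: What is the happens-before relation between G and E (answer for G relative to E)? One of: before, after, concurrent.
Answer: after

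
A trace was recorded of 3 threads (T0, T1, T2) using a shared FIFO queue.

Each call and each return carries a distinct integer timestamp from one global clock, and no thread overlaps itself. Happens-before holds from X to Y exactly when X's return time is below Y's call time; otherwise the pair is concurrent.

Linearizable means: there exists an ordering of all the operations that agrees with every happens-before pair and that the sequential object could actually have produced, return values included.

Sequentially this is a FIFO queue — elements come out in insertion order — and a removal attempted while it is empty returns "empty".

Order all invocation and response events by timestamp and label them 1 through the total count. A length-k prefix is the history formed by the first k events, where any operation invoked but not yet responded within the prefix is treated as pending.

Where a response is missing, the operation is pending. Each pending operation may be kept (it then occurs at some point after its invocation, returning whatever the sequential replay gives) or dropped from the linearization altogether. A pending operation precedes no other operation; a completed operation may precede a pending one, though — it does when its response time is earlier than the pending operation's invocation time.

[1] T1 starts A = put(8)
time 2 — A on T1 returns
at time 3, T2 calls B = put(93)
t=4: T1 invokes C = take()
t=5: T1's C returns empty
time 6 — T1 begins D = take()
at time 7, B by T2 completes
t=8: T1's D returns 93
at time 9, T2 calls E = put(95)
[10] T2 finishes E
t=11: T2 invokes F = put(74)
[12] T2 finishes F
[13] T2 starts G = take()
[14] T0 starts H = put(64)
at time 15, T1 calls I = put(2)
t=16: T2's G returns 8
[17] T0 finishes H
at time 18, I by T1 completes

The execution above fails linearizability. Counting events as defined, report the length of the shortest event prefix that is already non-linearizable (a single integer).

one valid order for events 1..4 is A:
1. A put(8), leaving queue <8>
once event 5 joins (C's response, time 5), exhaustive search finds no witness
every completion of the 1 pending operation (B) was checked; none linearizes
sample order A, C (pending dropped) stalls at step 2 — C take() → empty has no legal effect

5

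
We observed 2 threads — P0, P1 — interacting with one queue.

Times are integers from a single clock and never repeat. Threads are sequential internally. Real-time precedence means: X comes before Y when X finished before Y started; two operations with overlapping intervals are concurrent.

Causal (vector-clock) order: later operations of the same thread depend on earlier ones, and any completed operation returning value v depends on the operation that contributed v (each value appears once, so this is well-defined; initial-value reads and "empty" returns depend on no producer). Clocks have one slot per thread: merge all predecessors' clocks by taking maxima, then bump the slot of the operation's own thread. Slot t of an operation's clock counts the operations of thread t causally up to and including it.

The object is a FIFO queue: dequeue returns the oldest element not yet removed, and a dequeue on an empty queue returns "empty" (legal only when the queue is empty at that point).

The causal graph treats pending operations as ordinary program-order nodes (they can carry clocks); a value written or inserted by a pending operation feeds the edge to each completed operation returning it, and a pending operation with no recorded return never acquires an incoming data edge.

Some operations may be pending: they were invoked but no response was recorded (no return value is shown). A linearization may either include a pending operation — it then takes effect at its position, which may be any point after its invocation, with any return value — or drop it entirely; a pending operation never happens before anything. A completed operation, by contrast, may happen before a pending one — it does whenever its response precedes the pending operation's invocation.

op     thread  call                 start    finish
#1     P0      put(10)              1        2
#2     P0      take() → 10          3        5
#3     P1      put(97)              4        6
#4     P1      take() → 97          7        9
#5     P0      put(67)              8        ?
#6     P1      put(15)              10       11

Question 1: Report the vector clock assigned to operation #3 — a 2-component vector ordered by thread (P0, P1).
(0, 1)

VC(#3, invoked at 4): no causal predecessors; +1 on P1 → (0, 1)
VC(#1, invoked at 1): no causal predecessors; +1 on P0 → (1, 0)
#4, invoked 7, takes VC(#3)=(0, 1) under max, adds 1 for P1 → (0, 2)
#2, invoked 3, takes VC(#1)=(1, 0) under max, adds 1 for P0 → (2, 0)
#6, invoked 10, takes VC(#4)=(0, 2) under max, adds 1 for P1 → (0, 3)
#5, invoked 8, takes VC(#2)=(2, 0) under max, adds 1 for P0 → (3, 0)
target: VC(#3) = (0, 1)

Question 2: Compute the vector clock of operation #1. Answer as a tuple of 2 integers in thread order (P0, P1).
(1, 0)

invoked at 4, #3 has no predecessors; its own P1 bump gives (0, 1)
invoked at 1, #1 has no predecessors; its own P0 bump gives (1, 0)
merge at #4 (invoked 7): VC(#3)=(0, 1), own-thread bump on P1 → (0, 2)
merge at #2 (invoked 3): VC(#1)=(1, 0), own-thread bump on P0 → (2, 0)
merge at #6 (invoked 10): VC(#4)=(0, 2), own-thread bump on P1 → (0, 3)
merge at #5 (invoked 8): VC(#2)=(2, 0), own-thread bump on P0 → (3, 0)
target: VC(#1) = (1, 0)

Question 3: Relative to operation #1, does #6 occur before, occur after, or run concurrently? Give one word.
after

#6 spans [10,11], #1 spans [1,2]
resp(#1)=2 < inv(#6)=10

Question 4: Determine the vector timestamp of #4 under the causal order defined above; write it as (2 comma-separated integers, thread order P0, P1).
(0, 2)

root op #3, invoked 4: fresh clock plus P1's own tick → (0, 1)
root op #1, invoked 1: fresh clock plus P0's own tick → (1, 0)
from VC(#3)=(0, 1), #4 (invoked 7) maxes components and bumps P1 → (0, 2)
from VC(#1)=(1, 0), #2 (invoked 3) maxes components and bumps P0 → (2, 0)
from VC(#4)=(0, 2), #6 (invoked 10) maxes components and bumps P1 → (0, 3)
from VC(#2)=(2, 0), #5 (invoked 8) maxes components and bumps P0 → (3, 0)
target: VC(#4) = (0, 2)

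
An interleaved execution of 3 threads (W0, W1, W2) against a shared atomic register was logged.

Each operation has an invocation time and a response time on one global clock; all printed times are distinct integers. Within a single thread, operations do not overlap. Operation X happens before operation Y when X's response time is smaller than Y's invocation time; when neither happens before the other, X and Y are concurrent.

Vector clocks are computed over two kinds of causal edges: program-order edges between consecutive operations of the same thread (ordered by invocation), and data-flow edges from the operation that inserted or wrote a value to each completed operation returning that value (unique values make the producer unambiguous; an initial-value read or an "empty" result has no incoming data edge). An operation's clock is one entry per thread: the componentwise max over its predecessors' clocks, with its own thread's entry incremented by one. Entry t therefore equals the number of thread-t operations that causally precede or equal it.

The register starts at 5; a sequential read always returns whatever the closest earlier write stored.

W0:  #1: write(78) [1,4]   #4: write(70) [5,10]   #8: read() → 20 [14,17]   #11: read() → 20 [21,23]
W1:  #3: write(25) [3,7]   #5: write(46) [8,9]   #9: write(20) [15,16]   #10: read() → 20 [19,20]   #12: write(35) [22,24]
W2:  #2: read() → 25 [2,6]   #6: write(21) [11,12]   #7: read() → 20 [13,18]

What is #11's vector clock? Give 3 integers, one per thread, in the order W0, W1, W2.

(4, 3, 0)

VC(#3, invoked at 3): no causal predecessors; +1 on W1 → (0, 1, 0)
VC(#1, invoked at 1): no causal predecessors; +1 on W0 → (1, 0, 0)
VC(#2, invoked at 2): max of VC(#3)=(0, 1, 0), then +1 on thread W2 → (0, 1, 1)
VC(#5, invoked at 8): max of VC(#3)=(0, 1, 0), then +1 on thread W1 → (0, 2, 0)
VC(#4, invoked at 5): max of VC(#1)=(1, 0, 0), then +1 on thread W0 → (2, 0, 0)
VC(#6, invoked at 11): max of VC(#2)=(0, 1, 1), then +1 on thread W2 → (0, 1, 2)
VC(#9, invoked at 15): max of VC(#5)=(0, 2, 0), then +1 on thread W1 → (0, 3, 0)
VC(#10, invoked at 19): max of VC(#9)=(0, 3, 0), then +1 on thread W1 → (0, 4, 0)
VC(#12, invoked at 22): max of VC(#10)=(0, 4, 0), then +1 on thread W1 → (0, 5, 0)
VC(#7, invoked at 13): max of VC(#6)=(0, 1, 2), VC(#9)=(0, 3, 0), then +1 on thread W2 → (0, 3, 3)
VC(#8, invoked at 14): max of VC(#4)=(2, 0, 0), VC(#9)=(0, 3, 0), then +1 on thread W0 → (3, 3, 0)
VC(#11, invoked at 21): max of VC(#8)=(3, 3, 0), VC(#9)=(0, 3, 0), then +1 on thread W0 → (4, 3, 0)
target: VC(#11) = (4, 3, 0)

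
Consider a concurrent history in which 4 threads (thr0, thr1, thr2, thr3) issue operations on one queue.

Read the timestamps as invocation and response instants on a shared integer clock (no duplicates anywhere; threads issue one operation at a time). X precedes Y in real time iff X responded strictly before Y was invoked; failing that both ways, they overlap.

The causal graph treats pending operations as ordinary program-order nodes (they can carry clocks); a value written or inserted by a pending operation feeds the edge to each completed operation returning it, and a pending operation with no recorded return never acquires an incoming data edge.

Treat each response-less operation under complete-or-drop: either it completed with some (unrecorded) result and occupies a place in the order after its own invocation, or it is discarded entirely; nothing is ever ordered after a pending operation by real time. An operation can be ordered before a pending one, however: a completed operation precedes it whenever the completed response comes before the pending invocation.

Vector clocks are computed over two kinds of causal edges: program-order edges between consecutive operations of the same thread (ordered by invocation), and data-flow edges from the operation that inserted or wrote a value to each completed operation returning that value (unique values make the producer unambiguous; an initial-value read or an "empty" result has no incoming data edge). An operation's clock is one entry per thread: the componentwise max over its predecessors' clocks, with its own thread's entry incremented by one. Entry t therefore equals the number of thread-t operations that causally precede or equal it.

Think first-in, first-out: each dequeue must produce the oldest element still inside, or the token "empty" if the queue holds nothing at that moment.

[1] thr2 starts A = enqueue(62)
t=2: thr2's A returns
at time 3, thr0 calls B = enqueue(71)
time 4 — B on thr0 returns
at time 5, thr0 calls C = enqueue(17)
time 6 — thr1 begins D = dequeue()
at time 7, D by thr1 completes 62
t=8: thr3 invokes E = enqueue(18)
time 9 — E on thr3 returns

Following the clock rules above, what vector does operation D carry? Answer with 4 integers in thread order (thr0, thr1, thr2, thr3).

invoked at 8, E has no predecessors; its own thr3 bump gives (0, 0, 0, 1)
invoked at 1, A has no predecessors; its own thr2 bump gives (0, 0, 1, 0)
invoked at 3, B has no predecessors; its own thr0 bump gives (1, 0, 0, 0)
merge at D (invoked 6): VC(A)=(0, 0, 1, 0), own-thread bump on thr1 → (0, 1, 1, 0)
merge at C (invoked 5): VC(B)=(1, 0, 0, 0), own-thread bump on thr0 → (2, 0, 0, 0)
target: VC(D) = (0, 1, 1, 0)

(0, 1, 1, 0)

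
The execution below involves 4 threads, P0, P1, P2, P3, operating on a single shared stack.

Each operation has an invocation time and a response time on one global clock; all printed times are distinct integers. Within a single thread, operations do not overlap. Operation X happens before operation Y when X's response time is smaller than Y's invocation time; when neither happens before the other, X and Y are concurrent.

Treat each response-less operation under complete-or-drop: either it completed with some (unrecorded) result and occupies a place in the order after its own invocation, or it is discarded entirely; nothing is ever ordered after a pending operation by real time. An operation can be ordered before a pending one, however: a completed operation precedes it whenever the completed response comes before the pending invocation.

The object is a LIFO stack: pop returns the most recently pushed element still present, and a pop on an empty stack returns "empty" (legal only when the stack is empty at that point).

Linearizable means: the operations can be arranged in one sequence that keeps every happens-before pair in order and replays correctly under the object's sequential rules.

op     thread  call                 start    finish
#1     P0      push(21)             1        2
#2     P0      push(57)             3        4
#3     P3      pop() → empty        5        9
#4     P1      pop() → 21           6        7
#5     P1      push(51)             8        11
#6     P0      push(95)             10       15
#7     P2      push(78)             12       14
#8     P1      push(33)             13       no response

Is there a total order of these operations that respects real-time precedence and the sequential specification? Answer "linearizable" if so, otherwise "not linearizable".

not linearizable

cut after 8 events: linearizable; cut after 9 events (#3 responds, time 9): not linearizable
2 orders of the 4 completed stack ops respect real time; none is legal
completion choices over the 1 pending operation (#5) were checked; none helps
take #1, #2, #3, #4 (pending dropped): step 3 already fails, because #3 pop() → empty cannot occur there
take #1, #2, #4, #3 (pending dropped): step 3 already fails, because #4 pop() → 21 cannot occur there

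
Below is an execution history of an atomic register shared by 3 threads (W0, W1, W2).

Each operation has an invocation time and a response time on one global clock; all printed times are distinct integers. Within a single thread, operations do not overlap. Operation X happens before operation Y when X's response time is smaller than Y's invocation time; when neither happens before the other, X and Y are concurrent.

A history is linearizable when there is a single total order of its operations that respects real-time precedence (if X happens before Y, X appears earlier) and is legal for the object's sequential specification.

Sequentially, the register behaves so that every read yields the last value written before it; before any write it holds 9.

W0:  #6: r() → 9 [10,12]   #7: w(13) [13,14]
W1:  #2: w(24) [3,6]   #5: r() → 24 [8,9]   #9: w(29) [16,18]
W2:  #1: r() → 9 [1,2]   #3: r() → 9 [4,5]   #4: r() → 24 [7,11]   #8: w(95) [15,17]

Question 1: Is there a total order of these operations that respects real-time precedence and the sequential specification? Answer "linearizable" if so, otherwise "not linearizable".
through event 11 a valid linearization exists; event 12 (#6 responding at time 12) ends that
every one of the 6 real-time-consistent orders over 6 completed atomic register ops fails the sequential spec
take #1, #2, #3, #4, #5, #6: step 3 already fails, because #3 r() → 9 cannot occur there
take #1, #2, #3, #5, #4, #6: step 3 already fails, because #3 r() → 9 cannot occur there

not linearizable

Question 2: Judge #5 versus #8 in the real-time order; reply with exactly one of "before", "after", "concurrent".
#5 spans [8,9], #8 spans [15,17]
resp(#5)=9 < inv(#8)=15

before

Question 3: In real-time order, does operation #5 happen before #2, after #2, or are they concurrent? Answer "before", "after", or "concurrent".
#5 spans [8,9], #2 spans [3,6]
resp(#2)=6 < inv(#5)=8

after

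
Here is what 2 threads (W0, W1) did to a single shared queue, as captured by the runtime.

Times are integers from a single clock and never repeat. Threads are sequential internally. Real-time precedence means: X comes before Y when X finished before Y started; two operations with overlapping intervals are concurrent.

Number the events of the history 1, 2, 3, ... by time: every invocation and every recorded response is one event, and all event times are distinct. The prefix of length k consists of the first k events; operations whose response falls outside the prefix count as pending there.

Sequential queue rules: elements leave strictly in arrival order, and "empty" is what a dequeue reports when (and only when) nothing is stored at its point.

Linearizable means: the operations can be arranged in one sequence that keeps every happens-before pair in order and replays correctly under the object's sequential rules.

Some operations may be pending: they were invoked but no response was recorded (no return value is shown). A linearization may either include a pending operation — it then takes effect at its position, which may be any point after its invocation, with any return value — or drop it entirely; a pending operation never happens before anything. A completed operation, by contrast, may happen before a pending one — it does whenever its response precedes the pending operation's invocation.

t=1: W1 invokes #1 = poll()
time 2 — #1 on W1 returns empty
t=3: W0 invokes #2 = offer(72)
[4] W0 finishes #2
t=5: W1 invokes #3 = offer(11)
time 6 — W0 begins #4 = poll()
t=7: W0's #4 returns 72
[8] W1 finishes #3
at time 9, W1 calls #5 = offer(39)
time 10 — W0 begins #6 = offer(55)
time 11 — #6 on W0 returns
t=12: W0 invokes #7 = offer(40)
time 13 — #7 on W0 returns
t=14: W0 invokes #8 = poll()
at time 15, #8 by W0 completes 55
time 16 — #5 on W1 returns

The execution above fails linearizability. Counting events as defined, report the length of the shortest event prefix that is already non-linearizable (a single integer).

events 1..14 are linearizable, e.g. via #1, #2, #3, #4, #5, #6, #7:
1. #1 poll() → empty, leaving queue <>
2. #2 offer(72), leaving queue <72>
3. #3 offer(11), leaving queue <72,11>
4. #4 poll() → 72, leaving queue <11>
5. #5 offer(39) (pending, included), leaving queue <11,39>
6. #6 offer(55), leaving queue <11,39,55>
7. #7 offer(40), leaving queue <11,39,55,40>
with event 15 included (#8 responding at time 15), all real-time-consistent orders fail
include/drop combinations of the 1 pending operation (#5) were all tried; none helps
for example #1, #2, #3, #4, #6, #7, #8 (pending dropped) fails at step 7: #8 poll() → 55 is not legal there
for example #1, #2, #4, #3, #6, #7, #8 (pending dropped) fails at step 7: #8 poll() → 55 is not legal there

15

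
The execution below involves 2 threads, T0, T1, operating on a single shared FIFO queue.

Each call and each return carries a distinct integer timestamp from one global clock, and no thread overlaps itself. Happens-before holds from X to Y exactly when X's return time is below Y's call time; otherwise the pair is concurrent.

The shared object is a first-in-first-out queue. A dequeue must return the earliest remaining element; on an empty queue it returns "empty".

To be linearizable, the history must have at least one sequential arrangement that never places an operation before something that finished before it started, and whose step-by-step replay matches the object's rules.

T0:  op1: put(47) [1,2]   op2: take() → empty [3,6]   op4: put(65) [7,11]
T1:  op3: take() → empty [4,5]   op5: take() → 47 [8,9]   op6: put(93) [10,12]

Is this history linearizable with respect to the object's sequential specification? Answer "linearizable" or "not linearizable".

not linearizable

the violation lands at event 6, op2's response at time 6: events 1..5 linearize, events 1..6 do not
real-time-consistent orders of the 3 completed operations: 2 — all fail the FIFO queue replay
take op1, op2, op3: step 2 already fails, because op2 take() → empty cannot occur there
take op1, op3, op2: step 2 already fails, because op3 take() → empty cannot occur there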